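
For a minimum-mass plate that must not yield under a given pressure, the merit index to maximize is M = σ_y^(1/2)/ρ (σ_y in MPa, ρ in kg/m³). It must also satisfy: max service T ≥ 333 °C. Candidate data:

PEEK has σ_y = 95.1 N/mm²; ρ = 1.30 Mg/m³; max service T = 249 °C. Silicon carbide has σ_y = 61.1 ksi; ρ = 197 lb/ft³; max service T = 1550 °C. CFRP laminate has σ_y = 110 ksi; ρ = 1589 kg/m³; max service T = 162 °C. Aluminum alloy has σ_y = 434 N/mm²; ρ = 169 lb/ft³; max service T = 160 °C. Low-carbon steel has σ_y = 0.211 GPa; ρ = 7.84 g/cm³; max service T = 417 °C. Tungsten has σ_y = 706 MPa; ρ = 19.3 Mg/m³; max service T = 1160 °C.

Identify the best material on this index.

Screen on constraints: max service T ≥ 333 °C. Survivors: silicon carbide, low-carbon steel, tungsten.
Convert each candidate to consistent units, then evaluate M:
  silicon carbide: σ_y = 421.3 MPa, ρ = 3156 kg/m³
  low-carbon steel: σ_y = 211.0 MPa, ρ = 7840 kg/m³
  tungsten: σ_y = 706.0 MPa, ρ = 19300 kg/m³
  silicon carbide: M = 6.50×10⁻³
  low-carbon steel: M = 1.85×10⁻³
  tungsten: M = 1.38×10⁻³
The maximum is for silicon carbide.

silicon carbide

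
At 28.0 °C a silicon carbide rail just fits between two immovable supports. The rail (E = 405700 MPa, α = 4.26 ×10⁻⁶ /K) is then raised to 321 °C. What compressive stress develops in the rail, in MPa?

506 MPa

E = 405700 MPa = 405.7 GPa.
ΔT = 293.0 K. Constrained thermal stress σ = E·α·ΔT = 405.7×10³ MPa × 4.26×10⁻⁶ × 293.0 = 506 MPa (compressive).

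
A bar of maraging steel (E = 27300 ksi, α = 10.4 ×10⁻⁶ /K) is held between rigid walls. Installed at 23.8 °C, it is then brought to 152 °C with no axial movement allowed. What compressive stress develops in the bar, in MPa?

251 MPa

E = 27300 ksi = 188.2 GPa.
ΔT = 128.2 K. Constrained thermal stress σ = E·α·ΔT = 188.2×10³ MPa × 10.4×10⁻⁶ × 128.2 = 251 MPa (compressive).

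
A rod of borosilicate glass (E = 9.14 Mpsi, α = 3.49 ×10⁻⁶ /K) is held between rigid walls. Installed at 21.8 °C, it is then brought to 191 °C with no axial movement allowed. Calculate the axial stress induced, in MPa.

E = 9.14 Mpsi = 63.02 GPa.
ΔT = 169.2 K. Constrained thermal stress σ = E·α·ΔT = 63.02×10³ MPa × 3.49×10⁻⁶ × 169.2 = 37.2 MPa (compressive).

37.2 MPa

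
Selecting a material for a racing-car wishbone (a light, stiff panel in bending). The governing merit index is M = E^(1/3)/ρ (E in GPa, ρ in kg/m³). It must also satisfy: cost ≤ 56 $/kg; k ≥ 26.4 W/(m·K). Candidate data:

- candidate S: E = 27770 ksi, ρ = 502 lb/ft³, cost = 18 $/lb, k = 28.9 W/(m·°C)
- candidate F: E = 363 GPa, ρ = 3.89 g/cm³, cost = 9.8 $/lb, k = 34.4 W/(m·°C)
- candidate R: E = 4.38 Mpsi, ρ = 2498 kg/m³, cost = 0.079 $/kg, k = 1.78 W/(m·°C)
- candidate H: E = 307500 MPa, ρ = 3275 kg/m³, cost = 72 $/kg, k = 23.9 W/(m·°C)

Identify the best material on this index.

candidate F

Screen on constraints: cost ≤ 56 $/kg; k ≥ 26.4 W/(m·K). Survivors: candidate S, candidate F.
After converting to SI:
  candidate S: E = 191.5 GPa, ρ = 8041 kg/m³
  candidate F: E = 363.0 GPa, ρ = 3890 kg/m³
  candidate F: M = 1.83×10⁻³
  candidate S: M = 0.717×10⁻³
Candidate F ranks first.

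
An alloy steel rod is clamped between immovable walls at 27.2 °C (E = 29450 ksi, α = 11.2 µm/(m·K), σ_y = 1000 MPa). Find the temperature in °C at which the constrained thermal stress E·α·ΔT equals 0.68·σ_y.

E = 29450 ksi = 203.1 GPa.
E·α·ΔT = 680.0 MPa ⇒ ΔT = 680.0 / (203.1×10³ × 11.2×10⁻⁶) = 299.0 K.
T = 27.2 + 299.0 = 326.2 °C.

326 °C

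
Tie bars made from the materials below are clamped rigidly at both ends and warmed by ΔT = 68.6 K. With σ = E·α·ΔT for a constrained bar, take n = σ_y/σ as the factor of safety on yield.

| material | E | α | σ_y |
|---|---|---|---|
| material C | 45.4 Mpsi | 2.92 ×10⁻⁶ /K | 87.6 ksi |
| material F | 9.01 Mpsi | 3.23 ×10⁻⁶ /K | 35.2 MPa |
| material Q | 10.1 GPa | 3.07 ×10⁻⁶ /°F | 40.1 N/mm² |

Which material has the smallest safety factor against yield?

material F

Per material, after unit conversion:
  material C: E = 313.0, α = 2.92, σ_y = 604.0 → σ = 62.7 MPa, n = 9.63
  material F: E = 62.12, α = 3.23, σ_y = 35.20 → σ = 13.8 MPa, n = 2.56
  material Q: E = 10.10, α = 5.53, σ_y = 40.10 → σ = 3.83 MPa, n = 10.5
Material F has the lowest safety factor, n = 2.56.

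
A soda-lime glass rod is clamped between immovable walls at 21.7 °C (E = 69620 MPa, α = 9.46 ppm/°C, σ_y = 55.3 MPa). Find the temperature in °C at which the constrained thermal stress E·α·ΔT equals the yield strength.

E = 69620 MPa = 69.62 GPa.
E·α·ΔT = 55.30 MPa ⇒ ΔT = 55.30 / (69.62×10³ × 9.46×10⁻⁶) = 83.97 K.
T = 21.7 + 83.97 = 105.7 °C.

106 °C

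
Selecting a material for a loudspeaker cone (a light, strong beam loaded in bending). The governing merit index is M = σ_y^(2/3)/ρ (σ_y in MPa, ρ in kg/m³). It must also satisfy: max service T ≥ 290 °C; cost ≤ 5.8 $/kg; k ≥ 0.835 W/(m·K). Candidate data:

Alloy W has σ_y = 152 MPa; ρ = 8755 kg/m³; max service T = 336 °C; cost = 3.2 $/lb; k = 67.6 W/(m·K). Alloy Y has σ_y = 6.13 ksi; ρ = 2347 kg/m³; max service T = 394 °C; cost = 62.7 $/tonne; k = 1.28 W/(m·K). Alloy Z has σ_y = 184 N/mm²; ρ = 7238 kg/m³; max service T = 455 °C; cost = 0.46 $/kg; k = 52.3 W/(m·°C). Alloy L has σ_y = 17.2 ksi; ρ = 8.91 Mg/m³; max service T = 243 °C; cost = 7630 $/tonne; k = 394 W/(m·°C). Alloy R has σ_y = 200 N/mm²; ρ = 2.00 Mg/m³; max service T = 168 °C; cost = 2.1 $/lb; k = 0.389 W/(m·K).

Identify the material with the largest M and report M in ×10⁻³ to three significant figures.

alloy Y, M = 5.17×10⁻³

Screen on constraints: max service T ≥ 290 °C; cost ≤ 5.8 $/kg; k ≥ 0.835 W/(m·K). Survivors: alloy Y, alloy Z.
In SI units:
  alloy Y: σ_y = 42.26 MPa, ρ = 2347 kg/m³
  alloy Z: σ_y = 184.0 MPa, ρ = 7238 kg/m³
  alloy Y: M = 5.17×10⁻³
  alloy Z: M = 4.47×10⁻³
Highest index: alloy Y.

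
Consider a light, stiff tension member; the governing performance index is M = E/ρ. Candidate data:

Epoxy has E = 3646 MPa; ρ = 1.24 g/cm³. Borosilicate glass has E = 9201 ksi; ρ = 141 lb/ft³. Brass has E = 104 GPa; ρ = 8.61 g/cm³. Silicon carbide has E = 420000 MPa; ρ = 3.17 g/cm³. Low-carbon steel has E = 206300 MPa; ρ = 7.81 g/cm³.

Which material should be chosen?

silicon carbide

Convert each candidate to consistent units, then evaluate M:
  epoxy: E = 3.646 GPa, ρ = 1240 kg/m³
  borosilicate glass: E = 63.44 GPa, ρ = 2259 kg/m³
  brass: E = 104.0 GPa, ρ = 8610 kg/m³
  silicon carbide: E = 420.0 GPa, ρ = 3170 kg/m³
  low-carbon steel: E = 206.3 GPa, ρ = 7810 kg/m³
  silicon carbide: M = 132 MN·m/kg
  borosilicate glass: M = 28.1 MN·m/kg
  low-carbon steel: M = 26.4 MN·m/kg
  brass: M = 12.1 MN·m/kg
  epoxy: M = 2.94 MN·m/kg
Silicon carbide has the largest M.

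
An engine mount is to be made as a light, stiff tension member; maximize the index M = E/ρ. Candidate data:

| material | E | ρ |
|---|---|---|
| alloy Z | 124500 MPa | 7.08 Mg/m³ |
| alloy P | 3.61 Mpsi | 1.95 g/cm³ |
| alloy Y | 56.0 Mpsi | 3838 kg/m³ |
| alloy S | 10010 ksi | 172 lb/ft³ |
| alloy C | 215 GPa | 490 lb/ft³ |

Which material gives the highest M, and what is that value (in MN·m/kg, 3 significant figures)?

alloy Y, M = 101 MN·m/kg

Convert each candidate to consistent units, then evaluate M:
  alloy Z: E = 124.5 GPa, ρ = 7080 kg/m³
  alloy P: E = 24.89 GPa, ρ = 1950 kg/m³
  alloy Y: E = 386.1 GPa, ρ = 3838 kg/m³
  alloy S: E = 69.02 GPa, ρ = 2755 kg/m³
  alloy C: E = 215.0 GPa, ρ = 7849 kg/m³
  alloy Y: M = 101 MN·m/kg
  alloy C: M = 27.4 MN·m/kg
  alloy S: M = 25.0 MN·m/kg
  alloy Z: M = 17.6 MN·m/kg
  alloy P: M = 12.8 MN·m/kg
Alloy Y has the largest M.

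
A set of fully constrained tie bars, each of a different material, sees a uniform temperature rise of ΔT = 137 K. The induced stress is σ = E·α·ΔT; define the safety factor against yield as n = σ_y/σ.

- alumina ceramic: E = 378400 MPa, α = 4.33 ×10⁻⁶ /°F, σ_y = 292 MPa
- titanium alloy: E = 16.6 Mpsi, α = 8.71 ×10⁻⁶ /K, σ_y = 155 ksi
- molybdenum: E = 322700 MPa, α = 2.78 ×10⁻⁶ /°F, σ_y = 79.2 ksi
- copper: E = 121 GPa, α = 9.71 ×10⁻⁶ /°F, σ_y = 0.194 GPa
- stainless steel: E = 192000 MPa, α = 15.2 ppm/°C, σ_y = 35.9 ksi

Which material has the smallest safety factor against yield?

Per material, after unit conversion:
  alumina ceramic: E = 378.4, α = 7.79, σ_y = 292.0 → σ = 404 MPa, n = 0.723
  titanium alloy: E = 114.5, α = 8.71, σ_y = 1069 → σ = 137 MPa, n = 7.83
  molybdenum: E = 322.7, α = 5.00, σ_y = 546.1 → σ = 221 MPa, n = 2.47
  copper: E = 121.0, α = 17.5, σ_y = 194.0 → σ = 290 MPa, n = 0.670
  stainless steel: E = 192.0, α = 15.2, σ_y = 247.5 → σ = 400 MPa, n = 0.619
The minimum is stainless steel at n = 0.619.

stainless steel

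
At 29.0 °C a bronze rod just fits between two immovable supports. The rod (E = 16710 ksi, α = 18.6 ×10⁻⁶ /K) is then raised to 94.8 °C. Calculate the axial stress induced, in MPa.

E = 16710 ksi = 115.2 GPa.
ΔT = 65.80 K. Constrained thermal stress σ = E·α·ΔT = 115.2×10³ MPa × 18.6×10⁻⁶ × 65.80 = 141 MPa (compressive).

141 MPa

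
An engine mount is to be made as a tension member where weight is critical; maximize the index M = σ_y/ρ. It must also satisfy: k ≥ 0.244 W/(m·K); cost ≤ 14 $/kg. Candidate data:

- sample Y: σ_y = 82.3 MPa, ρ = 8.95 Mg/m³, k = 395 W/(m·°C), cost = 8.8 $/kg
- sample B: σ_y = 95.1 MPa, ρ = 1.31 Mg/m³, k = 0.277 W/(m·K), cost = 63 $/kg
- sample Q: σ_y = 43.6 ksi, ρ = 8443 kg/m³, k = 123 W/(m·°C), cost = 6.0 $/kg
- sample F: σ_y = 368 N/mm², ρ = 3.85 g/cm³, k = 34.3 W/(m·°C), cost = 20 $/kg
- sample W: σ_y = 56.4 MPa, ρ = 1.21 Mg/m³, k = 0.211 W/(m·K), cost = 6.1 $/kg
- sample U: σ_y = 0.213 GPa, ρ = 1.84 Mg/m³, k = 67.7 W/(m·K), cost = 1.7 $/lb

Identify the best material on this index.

Screen on constraints: k ≥ 0.244 W/(m·K); cost ≤ 14 $/kg. Survivors: sample Y, sample Q, sample U.
Convert each candidate to consistent units, then evaluate M:
  sample Y: σ_y = 82.30 MPa, ρ = 8950 kg/m³
  sample Q: σ_y = 300.6 MPa, ρ = 8443 kg/m³
  sample U: σ_y = 213.0 MPa, ρ = 1840 kg/m³
  sample U: M = 116 kN·m/kg
  sample Q: M = 35.6 kN·m/kg
  sample Y: M = 9.20 kN·m/kg
The maximum is for sample U.

sample U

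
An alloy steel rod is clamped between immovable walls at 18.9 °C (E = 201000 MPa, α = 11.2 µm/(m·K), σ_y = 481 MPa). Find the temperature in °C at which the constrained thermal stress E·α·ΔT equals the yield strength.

E = 201000 MPa = 201.0 GPa.
E·α·ΔT = 481.0 MPa ⇒ ΔT = 481.0 / (201.0×10³ × 11.2×10⁻⁶) = 213.7 K.
T = 18.9 + 213.7 = 232.6 °C.

233 °C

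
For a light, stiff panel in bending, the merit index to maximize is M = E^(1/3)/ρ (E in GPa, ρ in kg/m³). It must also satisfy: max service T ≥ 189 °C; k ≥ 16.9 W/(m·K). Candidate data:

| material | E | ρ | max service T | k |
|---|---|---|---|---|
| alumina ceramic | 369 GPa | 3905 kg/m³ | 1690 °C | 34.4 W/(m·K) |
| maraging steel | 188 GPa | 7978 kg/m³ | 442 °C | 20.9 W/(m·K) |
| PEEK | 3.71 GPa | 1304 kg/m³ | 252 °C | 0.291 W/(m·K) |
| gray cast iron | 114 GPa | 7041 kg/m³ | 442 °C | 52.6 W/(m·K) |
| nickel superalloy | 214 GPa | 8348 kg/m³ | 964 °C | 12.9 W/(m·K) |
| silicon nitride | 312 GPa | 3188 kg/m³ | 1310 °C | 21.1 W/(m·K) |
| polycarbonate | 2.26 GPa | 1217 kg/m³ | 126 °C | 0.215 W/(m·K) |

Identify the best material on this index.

silicon nitride

Screen on constraints: max service T ≥ 189 °C; k ≥ 16.9 W/(m·K). Survivors: alumina ceramic, maraging steel, gray cast iron, silicon nitride.
Computing M directly (units already consistent):
  silicon nitride: M = 2.13×10⁻³
  alumina ceramic: M = 1.84×10⁻³
  maraging steel: M = 0.718×10⁻³
  gray cast iron: M = 0.689×10⁻³
Silicon nitride ranks first.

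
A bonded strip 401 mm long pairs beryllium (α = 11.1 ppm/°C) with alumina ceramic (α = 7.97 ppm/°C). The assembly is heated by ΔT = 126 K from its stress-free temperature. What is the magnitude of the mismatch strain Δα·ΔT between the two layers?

3.94×10⁻⁴

Δα = |11.1 − 7.97|×10⁻⁶/K = 3.13×10⁻⁶/K.
Mismatch strain = Δα·ΔT = 3.13×10⁻⁶ × 126.0 = 3.94×10⁻⁴.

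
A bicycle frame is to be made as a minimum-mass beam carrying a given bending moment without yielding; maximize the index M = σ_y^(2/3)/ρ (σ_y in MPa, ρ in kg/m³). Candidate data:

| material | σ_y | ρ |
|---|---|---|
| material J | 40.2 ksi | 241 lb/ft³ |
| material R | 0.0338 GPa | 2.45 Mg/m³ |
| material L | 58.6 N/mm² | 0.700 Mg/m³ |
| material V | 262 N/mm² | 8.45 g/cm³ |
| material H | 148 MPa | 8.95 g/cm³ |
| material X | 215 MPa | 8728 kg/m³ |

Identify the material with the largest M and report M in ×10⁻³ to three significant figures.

material L, M = 21.6×10⁻³

Putting every candidate on a common basis:
  material J: σ_y = 277.2 MPa, ρ = 3860 kg/m³
  material R: σ_y = 33.80 MPa, ρ = 2450 kg/m³
  material L: σ_y = 58.60 MPa, ρ = 700.0 kg/m³
  material V: σ_y = 262.0 MPa, ρ = 8450 kg/m³
  material H: σ_y = 148.0 MPa, ρ = 8950 kg/m³
  material X: σ_y = 215.0 MPa, ρ = 8728 kg/m³
  material L: M = 21.6×10⁻³
  material J: M = 11.0×10⁻³
  material V: M = 4.85×10⁻³
  material R: M = 4.27×10⁻³
  material X: M = 4.11×10⁻³
  material H: M = 3.13×10⁻³
The maximum is for material L.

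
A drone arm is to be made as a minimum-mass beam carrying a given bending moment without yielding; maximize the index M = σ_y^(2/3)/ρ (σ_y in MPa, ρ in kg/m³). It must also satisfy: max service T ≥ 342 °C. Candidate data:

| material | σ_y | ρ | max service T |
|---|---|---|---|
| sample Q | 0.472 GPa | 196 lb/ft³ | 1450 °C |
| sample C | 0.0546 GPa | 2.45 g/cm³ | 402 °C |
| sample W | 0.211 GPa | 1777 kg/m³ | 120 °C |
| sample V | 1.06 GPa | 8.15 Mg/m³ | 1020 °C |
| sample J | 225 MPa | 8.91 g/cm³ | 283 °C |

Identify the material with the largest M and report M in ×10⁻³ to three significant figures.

sample Q, M = 19.3×10⁻³

Screen on constraints: max service T ≥ 342 °C. Survivors: sample Q, sample C, sample V.
After converting to SI:
  sample Q: σ_y = 472.0 MPa, ρ = 3140 kg/m³
  sample C: σ_y = 54.60 MPa, ρ = 2450 kg/m³
  sample V: σ_y = 1060 MPa, ρ = 8150 kg/m³
  sample Q: M = 19.3×10⁻³
  sample V: M = 12.8×10⁻³
  sample C: M = 5.87×10⁻³
Highest index: sample Q.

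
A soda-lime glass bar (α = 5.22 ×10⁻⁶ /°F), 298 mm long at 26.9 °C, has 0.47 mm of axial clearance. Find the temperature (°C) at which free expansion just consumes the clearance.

195 °C

α = 5.22×10⁻⁶/°F × 9/5 = 9.40×10⁻⁶/K.
α·L₀·ΔT = 0.47 mm ⇒ ΔT = 0.47 / (9.40×10⁻⁶ × 298.0) = 167.9 K.
T = 26.9 + 167.9 = 194.8 °C.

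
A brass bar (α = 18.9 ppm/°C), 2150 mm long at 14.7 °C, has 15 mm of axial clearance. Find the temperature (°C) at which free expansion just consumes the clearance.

384 °C

α·L₀·ΔT = 15.0 mm ⇒ ΔT = 15.0 / (18.9×10⁻⁶ × 2150.0) = 369.1 K.
T = 14.7 + 369.1 = 383.8 °C.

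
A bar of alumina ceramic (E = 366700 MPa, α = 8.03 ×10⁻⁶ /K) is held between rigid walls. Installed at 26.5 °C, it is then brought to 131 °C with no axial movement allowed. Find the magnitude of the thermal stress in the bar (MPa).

308 MPa

E = 366700 MPa = 366.7 GPa.
ΔT = 104.5 K. Constrained thermal stress σ = E·α·ΔT = 366.7×10³ MPa × 8.03×10⁻⁶ × 104.5 = 308 MPa (compressive).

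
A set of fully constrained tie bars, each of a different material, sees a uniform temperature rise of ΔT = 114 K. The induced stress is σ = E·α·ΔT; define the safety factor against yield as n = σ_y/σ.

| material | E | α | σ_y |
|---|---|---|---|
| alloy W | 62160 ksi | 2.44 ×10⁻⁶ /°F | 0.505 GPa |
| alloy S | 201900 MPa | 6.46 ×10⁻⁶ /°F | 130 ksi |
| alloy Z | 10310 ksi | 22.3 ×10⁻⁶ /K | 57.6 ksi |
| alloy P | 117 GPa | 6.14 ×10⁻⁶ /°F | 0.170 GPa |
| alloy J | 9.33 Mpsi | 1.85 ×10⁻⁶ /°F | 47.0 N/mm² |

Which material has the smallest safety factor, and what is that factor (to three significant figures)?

With everything in SI (GPa, ×10⁻⁶/K, MPa):
  alloy W: E = 428.6, α = 4.39, σ_y = 505.0 → σ = 215 MPa, n = 2.35
  alloy S: E = 201.9, α = 11.6, σ_y = 896.3 → σ = 268 MPa, n = 3.35
  alloy Z: E = 71.08, α = 22.3, σ_y = 397.1 → σ = 181 MPa, n = 2.20
  alloy P: E = 117.0, α = 11.1, σ_y = 170.0 → σ = 147 MPa, n = 1.15
  alloy J: E = 64.33, α = 3.33, σ_y = 47.00 → σ = 24.4 MPa, n = 1.92
The minimum is alloy P at n = 1.15.

alloy P, n = 1.15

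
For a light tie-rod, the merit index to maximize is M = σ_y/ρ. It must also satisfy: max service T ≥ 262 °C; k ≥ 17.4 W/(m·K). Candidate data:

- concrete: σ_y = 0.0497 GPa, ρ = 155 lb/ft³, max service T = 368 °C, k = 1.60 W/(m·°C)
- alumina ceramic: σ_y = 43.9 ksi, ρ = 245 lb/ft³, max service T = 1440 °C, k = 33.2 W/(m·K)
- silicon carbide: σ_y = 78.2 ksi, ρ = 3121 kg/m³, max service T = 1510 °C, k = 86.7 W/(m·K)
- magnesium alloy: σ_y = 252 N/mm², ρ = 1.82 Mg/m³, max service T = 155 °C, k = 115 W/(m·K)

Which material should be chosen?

silicon carbide

Screen on constraints: max service T ≥ 262 °C; k ≥ 17.4 W/(m·K). Survivors: alumina ceramic, silicon carbide.
Convert each candidate to consistent units, then evaluate M:
  alumina ceramic: σ_y = 302.7 MPa, ρ = 3925 kg/m³
  silicon carbide: σ_y = 539.2 MPa, ρ = 3121 kg/m³
  silicon carbide: M = 173 kN·m/kg
  alumina ceramic: M = 77.1 kN·m/kg
The maximum is for silicon carbide.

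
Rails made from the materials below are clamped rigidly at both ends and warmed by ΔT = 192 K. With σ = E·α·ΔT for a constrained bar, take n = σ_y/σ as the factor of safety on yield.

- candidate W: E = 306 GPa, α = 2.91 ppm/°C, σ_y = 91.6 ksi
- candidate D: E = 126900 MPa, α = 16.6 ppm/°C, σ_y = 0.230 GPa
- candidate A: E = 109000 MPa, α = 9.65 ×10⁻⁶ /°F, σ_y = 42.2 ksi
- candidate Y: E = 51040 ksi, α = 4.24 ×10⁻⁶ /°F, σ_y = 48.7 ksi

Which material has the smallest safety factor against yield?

candidate D

With everything in SI (GPa, ×10⁻⁶/K, MPa):
  candidate W: E = 306.0, α = 2.91, σ_y = 631.6 → σ = 171 MPa, n = 3.69
  candidate D: E = 126.9, α = 16.6, σ_y = 230.0 → σ = 404 MPa, n = 0.569
  candidate A: E = 109.0, α = 17.4, σ_y = 291.0 → σ = 364 MPa, n = 0.800
  candidate Y: E = 351.9, α = 7.63, σ_y = 335.8 → σ = 516 MPa, n = 0.651
Candidate D has the lowest safety factor, n = 0.569.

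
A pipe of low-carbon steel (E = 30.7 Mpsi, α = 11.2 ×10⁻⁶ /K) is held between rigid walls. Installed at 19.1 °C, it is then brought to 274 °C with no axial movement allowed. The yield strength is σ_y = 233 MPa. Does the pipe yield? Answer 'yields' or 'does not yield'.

yields

E = 30.7 Mpsi = 211.7 GPa.
ΔT = 254.9 K. Constrained thermal stress σ = E·α·ΔT = 211.7×10³ MPa × 11.2×10⁻⁶ × 254.9 = 604 MPa (compressive).
Compare to σ_y = 233 MPa: σ ≥ σ_y, so it yields.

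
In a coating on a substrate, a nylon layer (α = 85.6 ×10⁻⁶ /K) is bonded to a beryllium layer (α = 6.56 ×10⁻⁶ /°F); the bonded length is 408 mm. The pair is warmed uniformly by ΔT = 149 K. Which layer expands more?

beryllium: α = 6.56×10⁻⁶/°F × 9/5 = 11.8×10⁻⁶/K.
α(nylon) = 85.6×10⁻⁶/K vs α(beryllium) = 11.8×10⁻⁶/K.
Higher α expands more for the same ΔT: nylon.

nylon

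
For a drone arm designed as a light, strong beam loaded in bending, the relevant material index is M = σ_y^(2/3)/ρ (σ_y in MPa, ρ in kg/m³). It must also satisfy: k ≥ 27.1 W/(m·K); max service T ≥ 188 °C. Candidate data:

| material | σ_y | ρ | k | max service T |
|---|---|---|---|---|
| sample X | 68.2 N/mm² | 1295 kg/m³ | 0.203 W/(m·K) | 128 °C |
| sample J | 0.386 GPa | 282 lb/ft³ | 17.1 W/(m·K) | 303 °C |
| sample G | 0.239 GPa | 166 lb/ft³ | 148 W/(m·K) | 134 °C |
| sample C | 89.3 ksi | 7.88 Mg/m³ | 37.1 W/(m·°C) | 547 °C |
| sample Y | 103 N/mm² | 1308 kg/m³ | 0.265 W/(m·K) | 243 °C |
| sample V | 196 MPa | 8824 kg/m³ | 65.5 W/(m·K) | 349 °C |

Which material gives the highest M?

sample C

Screen on constraints: k ≥ 27.1 W/(m·K); max service T ≥ 188 °C. Survivors: sample C, sample V.
In SI units:
  sample C: σ_y = 615.7 MPa, ρ = 7880 kg/m³
  sample V: σ_y = 196.0 MPa, ρ = 8824 kg/m³
  sample C: M = 9.18×10⁻³
  sample V: M = 3.82×10⁻³
Highest index: sample C.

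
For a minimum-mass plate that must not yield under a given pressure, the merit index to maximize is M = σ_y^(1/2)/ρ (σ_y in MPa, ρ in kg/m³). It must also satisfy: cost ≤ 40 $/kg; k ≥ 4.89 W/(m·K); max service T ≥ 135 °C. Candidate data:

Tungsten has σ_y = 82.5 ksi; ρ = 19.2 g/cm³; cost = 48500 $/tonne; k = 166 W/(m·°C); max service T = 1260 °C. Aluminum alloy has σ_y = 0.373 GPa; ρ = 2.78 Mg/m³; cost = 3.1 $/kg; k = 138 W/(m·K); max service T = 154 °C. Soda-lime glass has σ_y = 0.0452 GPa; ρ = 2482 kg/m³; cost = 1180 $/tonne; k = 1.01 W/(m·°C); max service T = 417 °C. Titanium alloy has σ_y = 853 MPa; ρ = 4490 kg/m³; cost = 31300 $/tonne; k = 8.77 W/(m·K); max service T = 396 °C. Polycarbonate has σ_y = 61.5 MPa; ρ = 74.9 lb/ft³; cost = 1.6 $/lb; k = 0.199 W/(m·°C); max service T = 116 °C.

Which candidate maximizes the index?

aluminum alloy

Screen on constraints: cost ≤ 40 $/kg; k ≥ 4.89 W/(m·K); max service T ≥ 135 °C. Survivors: aluminum alloy, titanium alloy.
In SI units:
  aluminum alloy: σ_y = 373.0 MPa, ρ = 2780 kg/m³
  titanium alloy: σ_y = 853.0 MPa, ρ = 4490 kg/m³
  aluminum alloy: M = 6.95×10⁻³
  titanium alloy: M = 6.50×10⁻³
Aluminum alloy has the largest M.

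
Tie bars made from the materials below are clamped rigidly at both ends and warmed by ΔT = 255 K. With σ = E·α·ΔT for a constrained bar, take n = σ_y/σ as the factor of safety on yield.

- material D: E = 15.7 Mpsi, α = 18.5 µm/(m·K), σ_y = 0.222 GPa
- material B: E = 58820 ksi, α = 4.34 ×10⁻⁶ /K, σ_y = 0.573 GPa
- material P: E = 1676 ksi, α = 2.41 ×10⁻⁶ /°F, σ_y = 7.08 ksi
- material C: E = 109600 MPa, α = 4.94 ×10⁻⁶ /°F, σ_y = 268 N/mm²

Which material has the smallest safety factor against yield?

Converting E to GPa, α to ×10⁻⁶/K, σ_y to MPa, then σ and n for each:
  material D: E = 108.2, α = 18.5, σ_y = 222.0 → σ = 511 MPa, n = 0.435
  material B: E = 405.5, α = 4.34, σ_y = 573.0 → σ = 449 MPa, n = 1.28
  material P: E = 11.56, α = 4.34, σ_y = 48.81 → σ = 12.8 MPa, n = 3.82
  material C: E = 109.6, α = 8.89, σ_y = 268.0 → σ = 249 MPa, n = 1.08
Smallest n: material D with n = 0.435.

material D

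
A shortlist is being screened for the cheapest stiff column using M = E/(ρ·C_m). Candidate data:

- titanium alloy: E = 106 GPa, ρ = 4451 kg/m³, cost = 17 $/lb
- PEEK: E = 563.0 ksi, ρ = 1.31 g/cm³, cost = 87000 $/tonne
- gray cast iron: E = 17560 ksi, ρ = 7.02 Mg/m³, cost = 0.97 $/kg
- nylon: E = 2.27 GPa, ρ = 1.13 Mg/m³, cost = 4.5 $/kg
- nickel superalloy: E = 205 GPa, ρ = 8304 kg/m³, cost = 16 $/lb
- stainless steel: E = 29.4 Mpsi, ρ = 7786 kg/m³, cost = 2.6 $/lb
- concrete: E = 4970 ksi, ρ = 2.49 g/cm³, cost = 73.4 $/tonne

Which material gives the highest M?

concrete

Putting every candidate on a common basis:
  titanium alloy: E = 106.0 GPa, ρ = 4451 kg/m³, cost = 37.48 $/kg
  PEEK: E = 3.882 GPa, ρ = 1310 kg/m³, cost = 87.00 $/kg
  gray cast iron: E = 121.1 GPa, ρ = 7020 kg/m³, cost = 0.9700 $/kg
  nylon: E = 2.270 GPa, ρ = 1130 kg/m³, cost = 4.500 $/kg
  nickel superalloy: E = 205.0 GPa, ρ = 8304 kg/m³, cost = 35.27 $/kg
  stainless steel: E = 202.7 GPa, ρ = 7786 kg/m³, cost = 5.732 $/kg
  concrete: E = 34.27 GPa, ρ = 2490 kg/m³, cost = 0.07340 $/kg
  concrete: M = 187 MN·m per $
  gray cast iron: M = 17.8 MN·m per $
  stainless steel: M = 4.54 MN·m per $
  nickel superalloy: M = 0.700 MN·m per $
  titanium alloy: M = 0.635 MN·m per $
  nylon: M = 0.446 MN·m per $
  PEEK: M = 0.0341 MN·m per $
The maximum is for concrete.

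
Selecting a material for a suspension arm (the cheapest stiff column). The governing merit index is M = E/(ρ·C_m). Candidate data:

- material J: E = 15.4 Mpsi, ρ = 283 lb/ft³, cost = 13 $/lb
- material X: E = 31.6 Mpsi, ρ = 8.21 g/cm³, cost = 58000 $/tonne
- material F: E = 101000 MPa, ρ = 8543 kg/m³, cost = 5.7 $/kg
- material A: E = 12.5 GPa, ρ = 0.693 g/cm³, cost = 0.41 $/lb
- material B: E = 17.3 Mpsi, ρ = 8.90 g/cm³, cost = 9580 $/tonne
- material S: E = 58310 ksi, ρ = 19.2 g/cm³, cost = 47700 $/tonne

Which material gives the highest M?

material A

Convert each candidate to consistent units, then evaluate M:
  material J: E = 106.2 GPa, ρ = 4533 kg/m³, cost = 28.66 $/kg
  material X: E = 217.9 GPa, ρ = 8210 kg/m³, cost = 58.00 $/kg
  material F: E = 101.0 GPa, ρ = 8543 kg/m³, cost = 5.700 $/kg
  material A: E = 12.50 GPa, ρ = 693.0 kg/m³, cost = 0.9039 $/kg
  material B: E = 119.3 GPa, ρ = 8900 kg/m³, cost = 9.580 $/kg
  material S: E = 402.0 GPa, ρ = 19200 kg/m³, cost = 47.70 $/kg
  material A: M = 20.0 MN·m per $
  material F: M = 2.07 MN·m per $
  material B: M = 1.40 MN·m per $
  material J: M = 0.817 MN·m per $
  material X: M = 0.458 MN·m per $
  material S: M = 0.439 MN·m per $
Material A has the largest M.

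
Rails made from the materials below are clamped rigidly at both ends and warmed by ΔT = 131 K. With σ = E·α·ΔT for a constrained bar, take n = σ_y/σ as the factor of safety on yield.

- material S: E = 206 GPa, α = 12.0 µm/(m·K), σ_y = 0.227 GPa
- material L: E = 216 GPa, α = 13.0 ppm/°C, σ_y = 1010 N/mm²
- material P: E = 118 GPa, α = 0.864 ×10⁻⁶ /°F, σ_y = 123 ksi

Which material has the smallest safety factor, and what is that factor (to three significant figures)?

Per material, after unit conversion:
  material S: E = 206.0, α = 12.0, σ_y = 227.0 → σ = 324 MPa, n = 0.701
  material L: E = 216.0, α = 13.0, σ_y = 1010 → σ = 368 MPa, n = 2.75
  material P: E = 118.0, α = 1.56, σ_y = 848.1 → σ = 24.0 MPa, n = 35.3
Material S has the lowest safety factor, n = 0.701.

material S, n = 0.701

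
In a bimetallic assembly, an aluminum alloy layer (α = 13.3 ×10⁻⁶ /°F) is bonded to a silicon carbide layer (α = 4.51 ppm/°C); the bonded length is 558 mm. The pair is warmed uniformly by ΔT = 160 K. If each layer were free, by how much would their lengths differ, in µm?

aluminum alloy: α = 13.3×10⁻⁶/°F × 9/5 = 23.9×10⁻⁶/K.
Δα = |23.9 − 4.51|×10⁻⁶/K = 19.4×10⁻⁶/K.
ΔL_mismatch = Δα·L·ΔT = 19.4×10⁻⁶ × 558.0 mm × 160.0 K = 1730 µm.

1730 µm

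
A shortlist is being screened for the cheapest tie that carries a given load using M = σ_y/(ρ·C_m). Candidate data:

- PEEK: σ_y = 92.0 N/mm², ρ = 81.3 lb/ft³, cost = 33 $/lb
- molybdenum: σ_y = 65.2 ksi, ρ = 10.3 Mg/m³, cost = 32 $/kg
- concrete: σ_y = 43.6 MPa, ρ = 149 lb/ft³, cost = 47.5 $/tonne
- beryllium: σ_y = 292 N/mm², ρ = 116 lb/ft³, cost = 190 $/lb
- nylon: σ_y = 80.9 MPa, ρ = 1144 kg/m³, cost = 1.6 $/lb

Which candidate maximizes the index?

After converting to SI:
  PEEK: σ_y = 92.00 MPa, ρ = 1302 kg/m³, cost = 72.75 $/kg
  molybdenum: σ_y = 449.5 MPa, ρ = 10300 kg/m³, cost = 32.00 $/kg
  concrete: σ_y = 43.60 MPa, ρ = 2387 kg/m³, cost = 0.04750 $/kg
  beryllium: σ_y = 292.0 MPa, ρ = 1858 kg/m³, cost = 418.9 $/kg
  nylon: σ_y = 80.90 MPa, ρ = 1144 kg/m³, cost = 3.527 $/kg
  concrete: M = 385 kN·m per $
  nylon: M = 20.0 kN·m per $
  molybdenum: M = 1.36 kN·m per $
  PEEK: M = 0.971 kN·m per $
  beryllium: M = 0.375 kN·m per $
Concrete has the largest M.

concrete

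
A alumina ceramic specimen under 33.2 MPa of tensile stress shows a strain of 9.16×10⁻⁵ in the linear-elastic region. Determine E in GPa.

362 GPa

E = σ/ε = 33.2 MPa / 9.16×10⁻⁵ = 362400 MPa = 362 GPa.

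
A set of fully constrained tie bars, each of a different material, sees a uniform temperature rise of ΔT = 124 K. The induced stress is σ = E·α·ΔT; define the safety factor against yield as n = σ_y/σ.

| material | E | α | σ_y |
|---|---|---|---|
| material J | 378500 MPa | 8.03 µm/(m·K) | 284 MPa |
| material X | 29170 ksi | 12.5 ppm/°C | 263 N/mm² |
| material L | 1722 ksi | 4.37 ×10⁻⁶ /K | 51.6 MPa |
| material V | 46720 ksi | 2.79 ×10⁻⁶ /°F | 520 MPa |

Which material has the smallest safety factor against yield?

With everything in SI (GPa, ×10⁻⁶/K, MPa):
  material J: E = 378.5, α = 8.03, σ_y = 284.0 → σ = 377 MPa, n = 0.754
  material X: E = 201.1, α = 12.5, σ_y = 263.0 → σ = 312 MPa, n = 0.844
  material L: E = 11.87, α = 4.37, σ_y = 51.60 → σ = 6.43 MPa, n = 8.02
  material V: E = 322.1, α = 5.02, σ_y = 520.0 → σ = 201 MPa, n = 2.59
Smallest n: material J with n = 0.754.

material J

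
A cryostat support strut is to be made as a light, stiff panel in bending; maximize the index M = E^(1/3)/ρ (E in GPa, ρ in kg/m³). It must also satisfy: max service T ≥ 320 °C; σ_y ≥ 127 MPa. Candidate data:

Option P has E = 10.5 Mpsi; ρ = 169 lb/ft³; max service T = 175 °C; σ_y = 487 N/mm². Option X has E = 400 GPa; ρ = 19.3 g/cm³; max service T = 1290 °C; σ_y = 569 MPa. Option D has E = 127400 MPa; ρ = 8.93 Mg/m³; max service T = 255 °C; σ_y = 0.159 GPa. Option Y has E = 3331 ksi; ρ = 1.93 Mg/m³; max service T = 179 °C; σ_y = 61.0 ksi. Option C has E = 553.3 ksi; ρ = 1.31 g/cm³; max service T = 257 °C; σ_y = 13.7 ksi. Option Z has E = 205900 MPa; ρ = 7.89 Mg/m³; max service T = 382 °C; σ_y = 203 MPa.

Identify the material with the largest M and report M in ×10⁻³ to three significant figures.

Screen on constraints: max service T ≥ 320 °C; σ_y ≥ 127 MPa. Survivors: option X, option Z.
After converting to SI:
  option X: E = 400.0 GPa, ρ = 19300 kg/m³
  option Z: E = 205.9 GPa, ρ = 7890 kg/m³
  option Z: M = 0.748×10⁻³
  option X: M = 0.382×10⁻³
Option Z has the largest M.

option Z, M = 0.748×10⁻³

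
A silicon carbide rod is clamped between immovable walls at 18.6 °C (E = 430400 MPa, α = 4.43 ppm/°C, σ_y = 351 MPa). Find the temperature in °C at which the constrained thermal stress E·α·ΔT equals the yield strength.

203 °C

E = 430400 MPa = 430.4 GPa.
E·α·ΔT = 351.0 MPa ⇒ ΔT = 351.0 / (430.4×10³ × 4.43×10⁻⁶) = 184.1 K.
T = 18.6 + 184.1 = 202.7 °C.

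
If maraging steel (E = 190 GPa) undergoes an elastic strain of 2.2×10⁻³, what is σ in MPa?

σ = E·ε = 190000 MPa × 2.2×10⁻³ = 418 MPa.

418 MPa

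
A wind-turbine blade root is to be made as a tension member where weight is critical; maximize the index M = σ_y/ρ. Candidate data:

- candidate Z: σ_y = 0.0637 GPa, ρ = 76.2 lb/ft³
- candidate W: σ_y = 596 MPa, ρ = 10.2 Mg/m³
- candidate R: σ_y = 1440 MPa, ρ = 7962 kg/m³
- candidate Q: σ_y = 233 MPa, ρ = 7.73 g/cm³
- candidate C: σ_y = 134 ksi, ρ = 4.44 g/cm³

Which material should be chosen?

candidate C

Normalizing units and computing the index:
  candidate Z: σ_y = 63.70 MPa, ρ = 1221 kg/m³
  candidate W: σ_y = 596.0 MPa, ρ = 10200 kg/m³
  candidate R: σ_y = 1440 MPa, ρ = 7962 kg/m³
  candidate Q: σ_y = 233.0 MPa, ρ = 7730 kg/m³
  candidate C: σ_y = 923.9 MPa, ρ = 4440 kg/m³
  candidate C: M = 208 kN·m/kg
  candidate R: M = 181 kN·m/kg
  candidate W: M = 58.4 kN·m/kg
  candidate Z: M = 52.2 kN·m/kg
  candidate Q: M = 30.1 kN·m/kg
Candidate C has the largest M.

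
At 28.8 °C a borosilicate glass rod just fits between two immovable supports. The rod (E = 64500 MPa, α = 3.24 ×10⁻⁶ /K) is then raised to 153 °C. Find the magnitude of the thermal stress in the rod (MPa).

26.0 MPa

E = 64500 MPa = 64.50 GPa.
ΔT = 124.2 K. Constrained thermal stress σ = E·α·ΔT = 64.50×10³ MPa × 3.24×10⁻⁶ × 124.2 = 26.0 MPa (compressive).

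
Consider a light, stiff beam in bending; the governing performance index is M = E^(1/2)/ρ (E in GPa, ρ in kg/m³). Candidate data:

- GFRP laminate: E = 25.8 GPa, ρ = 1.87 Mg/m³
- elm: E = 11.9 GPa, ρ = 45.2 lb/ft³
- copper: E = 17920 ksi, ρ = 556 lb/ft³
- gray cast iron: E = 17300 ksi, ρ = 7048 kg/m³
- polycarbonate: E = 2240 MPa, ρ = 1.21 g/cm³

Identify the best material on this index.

elm

After converting to SI:
  GFRP laminate: E = 25.80 GPa, ρ = 1870 kg/m³
  elm: E = 11.90 GPa, ρ = 724.0 kg/m³
  copper: E = 123.6 GPa, ρ = 8906 kg/m³
  gray cast iron: E = 119.3 GPa, ρ = 7048 kg/m³
  polycarbonate: E = 2.240 GPa, ρ = 1210 kg/m³
  elm: M = 4.76×10⁻³
  GFRP laminate: M = 2.72×10⁻³
  gray cast iron: M = 1.55×10⁻³
  copper: M = 1.25×10⁻³
  polycarbonate: M = 1.24×10⁻³
Highest index: elm.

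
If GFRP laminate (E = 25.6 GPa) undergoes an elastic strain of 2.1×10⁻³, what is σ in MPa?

53.8 MPa

σ = E·ε = 25600 MPa × 2.1×10⁻³ = 53.8 MPa.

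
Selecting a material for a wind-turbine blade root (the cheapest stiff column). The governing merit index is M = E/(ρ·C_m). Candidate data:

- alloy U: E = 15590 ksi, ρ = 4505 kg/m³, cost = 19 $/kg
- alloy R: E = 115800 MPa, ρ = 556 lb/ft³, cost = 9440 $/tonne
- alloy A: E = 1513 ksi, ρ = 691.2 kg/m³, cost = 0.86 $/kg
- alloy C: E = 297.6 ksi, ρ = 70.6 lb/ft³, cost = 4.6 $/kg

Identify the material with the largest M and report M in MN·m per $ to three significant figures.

Putting every candidate on a common basis:
  alloy U: E = 107.5 GPa, ρ = 4505 kg/m³, cost = 19.00 $/kg
  alloy R: E = 115.8 GPa, ρ = 8906 kg/m³, cost = 9.440 $/kg
  alloy A: E = 10.43 GPa, ρ = 691.2 kg/m³, cost = 0.8600 $/kg
  alloy C: E = 2.052 GPa, ρ = 1131 kg/m³, cost = 4.600 $/kg
  alloy A: M = 17.5 MN·m per $
  alloy R: M = 1.38 MN·m per $
  alloy U: M = 1.26 MN·m per $
  alloy C: M = 0.394 MN·m per $
The maximum is for alloy A.

alloy A, M = 17.5 MN·m per $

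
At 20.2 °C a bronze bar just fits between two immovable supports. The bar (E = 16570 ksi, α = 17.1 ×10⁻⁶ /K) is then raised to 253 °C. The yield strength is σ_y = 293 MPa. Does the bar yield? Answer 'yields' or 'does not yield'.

yields

E = 16570 ksi = 114.2 GPa.
ΔT = 232.8 K. Constrained thermal stress σ = E·α·ΔT = 114.2×10³ MPa × 17.1×10⁻⁶ × 232.8 = 455 MPa (compressive).
Compare to σ_y = 293 MPa: σ ≥ σ_y, so it yields.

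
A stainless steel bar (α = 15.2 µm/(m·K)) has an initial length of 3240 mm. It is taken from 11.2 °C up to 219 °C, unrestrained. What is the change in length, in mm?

10.2 mm

ΔT = 219 − 11.2 = 207.8 K.
ΔL = α·L₀·ΔT = 15.2×10⁻⁶ × 3240 mm × 207.8 K = 10.2 mm.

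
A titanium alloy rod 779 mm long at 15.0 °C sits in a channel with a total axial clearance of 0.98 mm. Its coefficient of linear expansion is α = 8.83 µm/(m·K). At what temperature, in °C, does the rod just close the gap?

α·L₀·ΔT = 0.98 mm ⇒ ΔT = 0.98 / (8.83×10⁻⁶ × 779.0) = 142.5 K.
T = 15.0 + 142.5 = 157.5 °C.

157 °C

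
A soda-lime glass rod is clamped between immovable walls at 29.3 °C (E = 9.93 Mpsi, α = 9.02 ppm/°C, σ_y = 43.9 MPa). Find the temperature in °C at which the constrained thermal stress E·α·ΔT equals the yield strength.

E = 9.93 Mpsi = 68.46 GPa.
E·α·ΔT = 43.90 MPa ⇒ ΔT = 43.90 / (68.46×10³ × 9.02×10⁻⁶) = 71.09 K.
T = 29.3 + 71.09 = 100.4 °C.

100 °C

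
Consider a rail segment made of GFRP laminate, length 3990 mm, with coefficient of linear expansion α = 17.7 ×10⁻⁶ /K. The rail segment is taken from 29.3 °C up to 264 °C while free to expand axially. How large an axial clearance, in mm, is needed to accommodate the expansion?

16.6 mm

ΔT = 264 − 29.3 = 234.7 K.
ΔL = α·L₀·ΔT = 17.7×10⁻⁶ × 3990 mm × 234.7 K = 16.6 mm.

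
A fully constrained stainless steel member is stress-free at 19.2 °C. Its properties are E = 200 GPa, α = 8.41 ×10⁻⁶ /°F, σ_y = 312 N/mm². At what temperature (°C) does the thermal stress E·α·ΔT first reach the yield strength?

α = 8.41×10⁻⁶/°F × 9/5 = 15.1×10⁻⁶/K.
σ_y = 312 N/mm² = 312.0 MPa.
E·α·ΔT = 312.0 MPa ⇒ ΔT = 312.0 / (200.0×10³ × 15.1×10⁻⁶) = 103.1 K.
T = 19.2 + 103.1 = 122.3 °C.

122 °C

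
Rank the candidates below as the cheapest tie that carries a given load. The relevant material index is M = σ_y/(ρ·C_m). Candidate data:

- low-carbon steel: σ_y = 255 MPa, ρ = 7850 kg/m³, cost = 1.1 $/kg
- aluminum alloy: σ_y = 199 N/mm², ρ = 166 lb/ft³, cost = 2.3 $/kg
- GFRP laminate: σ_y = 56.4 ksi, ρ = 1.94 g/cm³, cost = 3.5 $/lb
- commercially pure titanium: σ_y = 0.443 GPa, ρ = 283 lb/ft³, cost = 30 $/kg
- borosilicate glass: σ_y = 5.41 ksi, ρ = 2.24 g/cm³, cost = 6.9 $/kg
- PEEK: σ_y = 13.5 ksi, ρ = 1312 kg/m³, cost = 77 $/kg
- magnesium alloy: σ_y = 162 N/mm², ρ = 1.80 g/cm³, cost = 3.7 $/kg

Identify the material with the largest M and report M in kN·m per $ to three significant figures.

Putting every candidate on a common basis:
  low-carbon steel: σ_y = 255.0 MPa, ρ = 7850 kg/m³, cost = 1.100 $/kg
  aluminum alloy: σ_y = 199.0 MPa, ρ = 2659 kg/m³, cost = 2.300 $/kg
  GFRP laminate: σ_y = 388.9 MPa, ρ = 1940 kg/m³, cost = 7.716 $/kg
  commercially pure titanium: σ_y = 443.0 MPa, ρ = 4533 kg/m³, cost = 30.00 $/kg
  borosilicate glass: σ_y = 37.30 MPa, ρ = 2240 kg/m³, cost = 6.900 $/kg
  PEEK: σ_y = 93.08 MPa, ρ = 1312 kg/m³, cost = 77.00 $/kg
  magnesium alloy: σ_y = 162.0 MPa, ρ = 1800 kg/m³, cost = 3.700 $/kg
  aluminum alloy: M = 32.5 kN·m per $
  low-carbon steel: M = 29.5 kN·m per $
  GFRP laminate: M = 26.0 kN·m per $
  magnesium alloy: M = 24.3 kN·m per $
  commercially pure titanium: M = 3.26 kN·m per $
  borosilicate glass: M = 2.41 kN·m per $
  PEEK: M = 0.921 kN·m per $
Aluminum alloy has the largest M.

aluminum alloy, M = 32.5 kN·m per $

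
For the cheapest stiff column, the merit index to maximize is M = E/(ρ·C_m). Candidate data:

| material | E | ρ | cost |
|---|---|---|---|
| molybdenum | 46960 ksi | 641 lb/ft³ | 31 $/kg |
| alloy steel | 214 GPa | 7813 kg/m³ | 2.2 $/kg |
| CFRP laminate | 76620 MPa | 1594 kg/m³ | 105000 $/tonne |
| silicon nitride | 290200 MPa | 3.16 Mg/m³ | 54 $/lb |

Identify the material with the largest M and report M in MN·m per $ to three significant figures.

Convert each candidate to consistent units, then evaluate M:
  molybdenum: E = 323.8 GPa, ρ = 10270 kg/m³, cost = 31.00 $/kg
  alloy steel: E = 214.0 GPa, ρ = 7813 kg/m³, cost = 2.200 $/kg
  CFRP laminate: E = 76.62 GPa, ρ = 1594 kg/m³, cost = 105.0 $/kg
  silicon nitride: E = 290.2 GPa, ρ = 3160 kg/m³, cost = 119.0 $/kg
  alloy steel: M = 12.5 MN·m per $
  molybdenum: M = 1.02 MN·m per $
  silicon nitride: M = 0.771 MN·m per $
  CFRP laminate: M = 0.458 MN·m per $
Highest index: alloy steel.

alloy steel, M = 12.5 MN·m per $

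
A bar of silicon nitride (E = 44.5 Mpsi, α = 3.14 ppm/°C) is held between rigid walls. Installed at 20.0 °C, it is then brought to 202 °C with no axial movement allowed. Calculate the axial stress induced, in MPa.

175 MPa

E = 44.5 Mpsi = 306.8 GPa.
ΔT = 182.0 K. Constrained thermal stress σ = E·α·ΔT = 306.8×10³ MPa × 3.14×10⁻⁶ × 182.0 = 175 MPa (compressive).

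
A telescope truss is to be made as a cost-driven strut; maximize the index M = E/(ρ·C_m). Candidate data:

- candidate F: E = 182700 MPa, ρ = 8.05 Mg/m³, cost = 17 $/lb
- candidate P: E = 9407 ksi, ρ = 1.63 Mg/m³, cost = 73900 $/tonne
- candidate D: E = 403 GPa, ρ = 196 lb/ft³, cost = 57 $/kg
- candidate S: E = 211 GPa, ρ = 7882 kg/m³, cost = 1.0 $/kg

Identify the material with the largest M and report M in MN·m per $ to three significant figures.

candidate S, M = 26.8 MN·m per $

In SI units:
  candidate F: E = 182.7 GPa, ρ = 8050 kg/m³, cost = 37.48 $/kg
  candidate P: E = 64.86 GPa, ρ = 1630 kg/m³, cost = 73.90 $/kg
  candidate D: E = 403.0 GPa, ρ = 3140 kg/m³, cost = 57.00 $/kg
  candidate S: E = 211.0 GPa, ρ = 7882 kg/m³, cost = 1.000 $/kg
  candidate S: M = 26.8 MN·m per $
  candidate D: M = 2.25 MN·m per $
  candidate F: M = 0.606 MN·m per $
  candidate P: M = 0.538 MN·m per $
Candidate S ranks first.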